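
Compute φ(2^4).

8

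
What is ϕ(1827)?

1827 = 3**2 · 7 · 29.
φ(1827) = 1827 · (1 − 1/3) · (1 − 1/7) · (1 − 1/29)
       = 1827 · 336/609 = 1008.

1008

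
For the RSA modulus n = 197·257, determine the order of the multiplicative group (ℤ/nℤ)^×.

50176

φ(50629) = 50629 · (1 − 1/197) · (1 − 1/257)
       = 50629 · 50176/50629 = 50176.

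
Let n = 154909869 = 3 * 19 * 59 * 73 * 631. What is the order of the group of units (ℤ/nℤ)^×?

94711680

φ(3) = 3 − 1 = 2.
φ(19) = 19 − 1 = 18.
φ(59) = 59 − 1 = 58.
φ(73) = 73 − 1 = 72.
φ(631) = 631 − 1 = 630.
Multiply: 2 · 18 · 58 · 72 · 630 = 94711680.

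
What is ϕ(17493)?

9408

Factor 17493: 17493 = 3 · 7^3 · 17.
φ(3) = 3 − 1 = 2.
φ(7^3) = 7^2·(7−1) = 49·6 = 294.
φ(17) = 17 − 1 = 16.
Since φ is multiplicative, φ(17493) = 2 · 294 · 16 = 9408.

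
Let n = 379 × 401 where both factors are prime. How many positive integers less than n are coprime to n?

φ(379) = 379 − 1 = 378.
φ(401) = 401 − 1 = 400.
φ(151979) = 378 × 400 = 151200.

151200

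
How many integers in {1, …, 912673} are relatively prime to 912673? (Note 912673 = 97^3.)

φ(97^3) = 97^3 − 97^2 = 912673 − 9409 = 903264.

903264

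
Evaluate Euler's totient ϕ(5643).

3240

First factor: 5643 = 3**3 · 11 · 19.
φ(3^3) = 3^3 − 3^2 = 27 − 9 = 18.
φ(11) = 11 − 1 = 10.
φ(19) = 19 − 1 = 18.
Since φ is multiplicative, φ(5643) = 18 · 10 · 18 = 3240.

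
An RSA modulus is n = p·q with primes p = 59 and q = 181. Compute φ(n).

10440

φ(10679) = 10679 · (1 − 1/59) · (1 − 1/181)
       = 10679 · 10440/10679 = 10440.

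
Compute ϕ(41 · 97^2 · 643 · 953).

227653816320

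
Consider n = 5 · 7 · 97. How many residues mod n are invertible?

2304

φ(3395) = 3395 · (1 − 1/5) · (1 − 1/7) · (1 − 1/97)
       = 3395 · 2304/3395 = 2304.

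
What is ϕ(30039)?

30039 = 3 · 17 · 19 · 31.
φ(3) = 3 − 1 = 2.
φ(17) = 17 − 1 = 16.
φ(19) = 19 − 1 = 18.
φ(31) = 31 − 1 = 30.
Multiply: 2 · 16 · 18 · 30 = 17280.

17280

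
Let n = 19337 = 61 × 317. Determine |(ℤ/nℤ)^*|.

18960

φ(61) = 61 − 1 = 60.
φ(317) = 317 − 1 = 316.
φ(19337) = 60 × 316 = 18960.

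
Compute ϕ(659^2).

433622

φ(434281) = 434281 · (1 − 1/659)
       = 434281 · 658/659 = 433622.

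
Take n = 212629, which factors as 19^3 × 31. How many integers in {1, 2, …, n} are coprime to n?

194940

φ(19^3) = 19^3 − 19^2 = 6859 − 361 = 6498.
φ(31) = 31 − 1 = 30.
Multiply: 6498 · 30 = 194940.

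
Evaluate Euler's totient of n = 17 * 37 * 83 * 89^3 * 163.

φ(5999103603029) = 5999103603029 · (1 − 1/17) · (1 − 1/37) · (1 − 1/83) · (1 − 1/89) · (1 − 1/163)
       = 5999103603029 · 673339392/757366949 = 5333521324032.

5333521324032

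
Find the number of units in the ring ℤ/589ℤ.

540

589 = 19 * 31.
φ(589) = 589 · (1 − 1/19) · (1 − 1/31)
       = 589 · 540/589 = 540.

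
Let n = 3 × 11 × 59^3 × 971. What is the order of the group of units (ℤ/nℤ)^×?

φ(3) = 3 − 1 = 2.
φ(11) = 11 − 1 = 10.
φ(59^3) = 59^3 − 59^2 = 205379 − 3481 = 201898.
φ(971) = 971 − 1 = 970.
Since φ is multiplicative, φ(6580959297) = 2 · 10 · 201898 · 970 = 3916821200.

3916821200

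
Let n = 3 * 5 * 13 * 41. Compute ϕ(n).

3840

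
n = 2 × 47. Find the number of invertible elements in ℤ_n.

46

φ(94) = 94 · (1 − 1/2) · (1 − 1/47)
       = 94 · 46/94 = 46.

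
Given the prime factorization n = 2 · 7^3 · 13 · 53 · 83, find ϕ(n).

φ(2) = 2 − 1 = 1.
φ(7^3) = 7^2·(7−1) = 49·6 = 294.
φ(13) = 13 − 1 = 12.
φ(53) = 53 − 1 = 52.
φ(83) = 83 − 1 = 82.
φ(39230282) = 1 × 294 × 12 × 52 × 82 = 15043392.

15043392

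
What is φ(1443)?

864

First factor: 1443 = 3 × 13 × 37.
φ(3) = 3 − 1 = 2.
φ(13) = 13 − 1 = 12.
φ(37) = 37 − 1 = 36.
Multiply: 2 · 12 · 36 = 864.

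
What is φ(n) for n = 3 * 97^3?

φ(3) = 3 − 1 = 2.
φ(97^3) = 97^3 − 97^2 = 912673 − 9409 = 903264.
φ(2738019) = 2 × 903264 = 1806528.

1806528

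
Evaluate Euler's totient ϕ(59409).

31680

First factor: 59409 = 3^2 · 7 · 23 · 41.
φ(59409) = 59409 · (1 − 1/3) · (1 − 1/7) · (1 − 1/23) · (1 − 1/41)
       = 59409 · 10560/19803 = 31680.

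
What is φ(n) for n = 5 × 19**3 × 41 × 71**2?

5167209600

φ(7088124895) = 7088124895 · (1 − 1/5) · (1 − 1/19) · (1 − 1/41) · (1 − 1/71)
       = 7088124895 · 201600/276545 = 5167209600.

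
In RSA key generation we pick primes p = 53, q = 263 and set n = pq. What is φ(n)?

13624

φ(n) = (p − 1)(q − 1) = (53−1)(263−1) = 52·262 = 13624.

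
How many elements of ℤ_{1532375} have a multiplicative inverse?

1056000

First factor: 1532375 = 5^3 · 13 · 23 · 41.
φ(1532375) = 1532375 · (1 − 1/5) · (1 − 1/13) · (1 − 1/23) · (1 − 1/41)
       = 1532375 · 42240/61295 = 1056000.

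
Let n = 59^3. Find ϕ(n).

201898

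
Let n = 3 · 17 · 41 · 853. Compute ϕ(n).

φ(1783623) = 1783623 · (1 − 1/3) · (1 − 1/17) · (1 − 1/41) · (1 − 1/853)
       = 1783623 · 1090560/1783623 = 1090560.

1090560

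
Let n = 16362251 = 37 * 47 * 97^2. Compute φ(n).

φ(37) = 37 − 1 = 36.
φ(47) = 47 − 1 = 46.
φ(97^2) = 97^2 − 97^1 = 9409 − 97 = 9312.
Since φ is multiplicative, φ(16362251) = 36 · 46 · 9312 = 15420672.

15420672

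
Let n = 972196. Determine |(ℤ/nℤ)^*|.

972196 = 2**2 · 17**2 · 29**2.
φ(972196) = 972196 · (1 − 1/2) · (1 − 1/17) · (1 − 1/29)
       = 972196 · 448/986 = 441728.

441728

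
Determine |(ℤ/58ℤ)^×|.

28

Prime factorization: 58 = 2 × 29.
φ(58) = 58 · (1 − 1/2) · (1 − 1/29)
       = 58 · 28/58 = 28.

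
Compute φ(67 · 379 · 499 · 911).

11305934640

φ(11543378477) = 11543378477 · (1 − 1/67) · (1 − 1/379) · (1 − 1/499) · (1 − 1/911)
       = 11543378477 · 11305934640/11543378477 = 11305934640.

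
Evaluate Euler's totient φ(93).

60

Factor 93: 93 = 3 · 31.
φ(93) = 93 · (1 − 1/3) · (1 − 1/31)
       = 93 · 60/93 = 60.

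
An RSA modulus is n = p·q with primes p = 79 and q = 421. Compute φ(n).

φ(33259) = 33259 · (1 − 1/79) · (1 − 1/421)
       = 33259 · 32760/33259 = 32760.

32760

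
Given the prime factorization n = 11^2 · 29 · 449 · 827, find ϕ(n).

1139747840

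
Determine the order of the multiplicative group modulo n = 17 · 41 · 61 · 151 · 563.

3237120000

φ(3614497721) = 3614497721 · (1 − 1/17) · (1 − 1/41) · (1 − 1/61) · (1 − 1/151) · (1 − 1/563)
       = 3614497721 · 3237120000/3614497721 = 3237120000.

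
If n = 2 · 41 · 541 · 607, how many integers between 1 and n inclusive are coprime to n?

φ(2) = 2 − 1 = 1.
φ(41) = 41 − 1 = 40.
φ(541) = 541 − 1 = 540.
φ(607) = 607 − 1 = 606.
φ(26927734) = 1 × 40 × 540 × 606 = 13089600.

13089600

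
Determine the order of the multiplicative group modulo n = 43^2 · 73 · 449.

φ(60604673) = 60604673 · (1 − 1/43) · (1 − 1/73) · (1 − 1/449)
       = 60604673 · 1354752/1409411 = 58254336.

58254336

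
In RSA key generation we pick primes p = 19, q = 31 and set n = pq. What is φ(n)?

540

φ(n) = (p − 1)(q − 1) = (19−1)(31−1) = 18·30 = 540.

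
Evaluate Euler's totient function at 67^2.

4422

φ(4489) = 4489 · (1 − 1/67)
       = 4489 · 66/67 = 4422.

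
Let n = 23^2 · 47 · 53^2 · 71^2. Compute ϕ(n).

318818820320

φ(23^2) = 23^2 − 23^1 = 529 − 23 = 506.
φ(47) = 47 − 1 = 46.
φ(53^2) = 53^2 − 53^1 = 2809 − 53 = 2756.
φ(71^2) = 71^1·(71−1) = 71·70 = 4970.
Multiply: 506 · 46 · 2756 · 4970 = 318818820320.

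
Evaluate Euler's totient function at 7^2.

42

φ(49) = 49 · (1 − 1/7)
       = 49 · 6/7 = 42.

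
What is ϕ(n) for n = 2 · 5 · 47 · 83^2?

φ(2) = 2 − 1 = 1.
φ(5) = 5 − 1 = 4.
φ(47) = 47 − 1 = 46.
φ(83^2) = 83^1·(83−1) = 83·82 = 6806.
Since φ is multiplicative, φ(3237830) = 1 · 4 · 46 · 6806 = 1252304.

1252304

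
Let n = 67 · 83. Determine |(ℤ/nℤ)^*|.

φ(5561) = 5561 · (1 − 1/67) · (1 − 1/83)
       = 5561 · 5412/5561 = 5412.

5412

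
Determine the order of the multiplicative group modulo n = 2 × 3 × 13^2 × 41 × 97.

φ(2) = 2 − 1 = 1.
φ(3) = 3 − 1 = 2.
φ(13^2) = 13^2 − 13^1 = 169 − 13 = 156.
φ(41) = 41 − 1 = 40.
φ(97) = 97 − 1 = 96.
Since φ is multiplicative, φ(4032678) = 1 · 2 · 156 · 40 · 96 = 1198080.

1198080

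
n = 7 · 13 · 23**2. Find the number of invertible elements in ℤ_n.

36432

φ(7) = 7 − 1 = 6.
φ(13) = 13 − 1 = 12.
φ(23^2) = 23^1·(23−1) = 23·22 = 506.
φ(48139) = 6 × 12 × 506 = 36432.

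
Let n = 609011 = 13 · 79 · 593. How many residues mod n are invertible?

554112

φ(13) = 13 − 1 = 12.
φ(79) = 79 − 1 = 78.
φ(593) = 593 − 1 = 592.
Since φ is multiplicative, φ(609011) = 12 · 78 · 592 = 554112.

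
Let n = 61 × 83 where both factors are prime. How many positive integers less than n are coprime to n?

φ(pq) = (p−1)(q−1) = 60 · 82 = 4920.

4920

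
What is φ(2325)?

1200

Factor 2325: 2325 = 3 * 5^2 * 31.
φ(2325) = 2325 · (1 − 1/3) · (1 − 1/5) · (1 − 1/31)
       = 2325 · 240/465 = 1200.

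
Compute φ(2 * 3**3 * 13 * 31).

φ(2) = 2 − 1 = 1.
φ(3^3) = 3^2·(3−1) = 9·2 = 18.
φ(13) = 13 − 1 = 12.
φ(31) = 31 − 1 = 30.
φ(21762) = 1 × 18 × 12 × 30 = 6480.

6480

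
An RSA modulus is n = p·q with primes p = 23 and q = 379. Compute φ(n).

8316

φ(23) = 23 − 1 = 22.
φ(379) = 379 − 1 = 378.
Multiply: 22 · 378 = 8316.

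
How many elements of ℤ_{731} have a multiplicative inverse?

672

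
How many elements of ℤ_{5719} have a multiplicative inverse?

4536

Factor 5719: 5719 = 7 · 19 · 43.
φ(7) = 7 − 1 = 6.
φ(19) = 19 − 1 = 18.
φ(43) = 43 − 1 = 42.
Since φ is multiplicative, φ(5719) = 6 · 18 · 42 = 4536.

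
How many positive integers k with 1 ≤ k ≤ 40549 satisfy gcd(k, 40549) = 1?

First factor: 40549 = 23 · 41 · 43.
φ(23) = 23 − 1 = 22.
φ(41) = 41 − 1 = 40.
φ(43) = 43 − 1 = 42.
Multiply: 22 · 40 · 42 = 36960.

36960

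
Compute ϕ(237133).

193536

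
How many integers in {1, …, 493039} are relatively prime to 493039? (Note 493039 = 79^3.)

φ(493039) = 493039 · (1 − 1/79)
       = 493039 · 78/79 = 486798.

486798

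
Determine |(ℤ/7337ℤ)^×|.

6160

Factor 7337: 7337 = 11 · 23 · 29.
φ(7337) = 7337 · (1 − 1/11) · (1 − 1/23) · (1 − 1/29)
       = 7337 · 6160/7337 = 6160.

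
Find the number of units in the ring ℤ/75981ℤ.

Factor 75981: 75981 = 3 * 19 * 31 * 43.
φ(75981) = 75981 · (1 − 1/3) · (1 − 1/19) · (1 − 1/31) · (1 − 1/43)
       = 75981 · 45360/75981 = 45360.

45360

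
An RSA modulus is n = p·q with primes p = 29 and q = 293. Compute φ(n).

8176

φ(pq) = (p−1)(q−1) = 28 · 292 = 8176.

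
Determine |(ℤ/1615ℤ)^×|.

Prime factorization: 1615 = 5 · 17 · 19.
φ(5) = 5 − 1 = 4.
φ(17) = 17 − 1 = 16.
φ(19) = 19 − 1 = 18.
φ(1615) = 4 × 16 × 18 = 1152.

1152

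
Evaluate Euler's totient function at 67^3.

296274

φ(300763) = 300763 · (1 − 1/67)
       = 300763 · 66/67 = 296274.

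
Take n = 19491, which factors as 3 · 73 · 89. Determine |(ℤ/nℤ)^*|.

φ(19491) = 19491 · (1 − 1/3) · (1 − 1/73) · (1 − 1/89)
       = 19491 · 12672/19491 = 12672.

12672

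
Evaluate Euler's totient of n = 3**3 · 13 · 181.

φ(63531) = 63531 · (1 − 1/3) · (1 − 1/13) · (1 − 1/181)
       = 63531 · 4320/7059 = 38880.

38880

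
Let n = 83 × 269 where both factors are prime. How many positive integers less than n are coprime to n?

For distinct primes, φ(pq) = (p−1)(q−1) = 82 × 268 = 21976.

21976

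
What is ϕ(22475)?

16800

22475 = 5**2 · 29 · 31.
φ(22475) = 22475 · (1 − 1/5) · (1 − 1/29) · (1 − 1/31)
       = 22475 · 3360/4495 = 16800.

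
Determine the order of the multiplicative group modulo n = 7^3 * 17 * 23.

103488

φ(134113) = 134113 · (1 − 1/7) · (1 − 1/17) · (1 − 1/23)
       = 134113 · 2112/2737 = 103488.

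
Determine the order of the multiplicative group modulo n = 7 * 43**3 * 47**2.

φ(7) = 7 − 1 = 6.
φ(43^3) = 43^3 − 43^2 = 79507 − 1849 = 77658.
φ(47^2) = 47^1·(47−1) = 47·46 = 2162.
Since φ is multiplicative, φ(1229416741) = 6 · 77658 · 2162 = 1007379576.

1007379576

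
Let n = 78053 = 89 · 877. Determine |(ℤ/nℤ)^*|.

77088

φ(78053) = 78053 · (1 − 1/89) · (1 − 1/877)
       = 78053 · 77088/78053 = 77088.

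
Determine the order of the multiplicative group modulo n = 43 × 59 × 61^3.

φ(575850797) = 575850797 · (1 − 1/43) · (1 − 1/59) · (1 − 1/61)
       = 575850797 · 146160/154757 = 543861360.

543861360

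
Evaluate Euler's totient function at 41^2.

φ(1681) = 1681 · (1 − 1/41)
       = 1681 · 40/41 = 1640.

1640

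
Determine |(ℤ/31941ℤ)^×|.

Factor 31941: 31941 = 3^3 * 7 * 13^2.
φ(3^3) = 3^3 − 3^2 = 27 − 9 = 18.
φ(7) = 7 − 1 = 6.
φ(13^2) = 13^1·(13−1) = 13·12 = 156.
Since φ is multiplicative, φ(31941) = 18 · 6 · 156 = 16848.

16848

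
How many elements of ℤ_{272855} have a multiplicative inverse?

First factor: 272855 = 5 × 11^3 × 41.
φ(272855) = 272855 · (1 − 1/5) · (1 − 1/11) · (1 − 1/41)
       = 272855 · 1600/2255 = 193600.

193600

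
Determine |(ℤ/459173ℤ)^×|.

365040

First factor: 459173 = 11 × 13**3 × 19.
φ(11) = 11 − 1 = 10.
φ(13^3) = 13^3 − 13^2 = 2197 − 169 = 2028.
φ(19) = 19 − 1 = 18.
φ(459173) = 10 × 2028 × 18 = 365040.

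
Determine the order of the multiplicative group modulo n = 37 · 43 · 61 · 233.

21047040

φ(22612883) = 22612883 · (1 − 1/37) · (1 − 1/43) · (1 − 1/61) · (1 − 1/233)
       = 22612883 · 21047040/22612883 = 21047040.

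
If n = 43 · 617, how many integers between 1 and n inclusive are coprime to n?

φ(43) = 43 − 1 = 42.
φ(617) = 617 − 1 = 616.
Since φ is multiplicative, φ(26531) = 42 · 616 = 25872.

25872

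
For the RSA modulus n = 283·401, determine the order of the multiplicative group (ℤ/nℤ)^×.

112800

φ(n) = (p − 1)(q − 1) = (283−1)(401−1) = 282·400 = 112800.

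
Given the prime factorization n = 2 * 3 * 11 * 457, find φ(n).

9120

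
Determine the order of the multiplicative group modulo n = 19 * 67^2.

φ(85291) = 85291 · (1 − 1/19) · (1 − 1/67)
       = 85291 · 1188/1273 = 79596.

79596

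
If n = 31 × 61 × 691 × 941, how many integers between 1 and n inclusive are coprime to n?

1167480000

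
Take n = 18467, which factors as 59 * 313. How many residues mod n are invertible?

18096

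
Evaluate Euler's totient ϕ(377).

377 = 13 × 29.
φ(377) = 377 · (1 − 1/13) · (1 − 1/29)
       = 377 · 336/377 = 336.

336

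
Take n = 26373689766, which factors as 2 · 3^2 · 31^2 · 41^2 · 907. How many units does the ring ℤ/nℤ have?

φ(2) = 2 − 1 = 1.
φ(3^2) = 3^2 − 3^1 = 9 − 3 = 6.
φ(31^2) = 31^1·(31−1) = 31·30 = 930.
φ(41^2) = 41^2 − 41^1 = 1681 − 41 = 1640.
φ(907) = 907 − 1 = 906.
φ(26373689766) = 1 × 6 × 930 × 1640 × 906 = 8290987200.

8290987200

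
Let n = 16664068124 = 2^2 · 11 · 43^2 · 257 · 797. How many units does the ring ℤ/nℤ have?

7360389120

φ(16664068124) = 16664068124 · (1 − 1/2) · (1 − 1/11) · (1 − 1/43) · (1 − 1/257) · (1 − 1/797)
       = 16664068124 · 85585920/193768234 = 7360389120.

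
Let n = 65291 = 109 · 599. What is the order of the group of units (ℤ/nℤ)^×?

φ(109) = 109 − 1 = 108.
φ(599) = 599 − 1 = 598.
Multiply: 108 · 598 = 64584.

64584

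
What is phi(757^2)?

φ(573049) = 573049 · (1 − 1/757)
       = 573049 · 756/757 = 572292.

572292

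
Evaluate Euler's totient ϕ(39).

24

First factor: 39 = 3 * 13.
φ(39) = 39 · (1 − 1/3) · (1 − 1/13)
       = 39 · 24/39 = 24.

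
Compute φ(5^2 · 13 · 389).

93120

φ(5^2) = 5^1·(5−1) = 5·4 = 20.
φ(13) = 13 − 1 = 12.
φ(389) = 389 − 1 = 388.
Multiply: 20 · 12 · 388 = 93120.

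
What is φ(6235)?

Prime factorization: 6235 = 5 · 29 · 43.
φ(6235) = 6235 · (1 − 1/5) · (1 − 1/29) · (1 − 1/43)
       = 6235 · 4704/6235 = 4704.

4704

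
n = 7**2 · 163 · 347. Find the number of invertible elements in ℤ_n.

2354184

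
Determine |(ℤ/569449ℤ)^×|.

Prime factorization: 569449 = 17 · 19 · 41 · 43.
φ(569449) = 569449 · (1 − 1/17) · (1 − 1/19) · (1 − 1/41) · (1 − 1/43)
       = 569449 · 483840/569449 = 483840.

483840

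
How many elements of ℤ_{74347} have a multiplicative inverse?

First factor: 74347 = 7 × 13 × 19 × 43.
φ(7) = 7 − 1 = 6.
φ(13) = 13 − 1 = 12.
φ(19) = 19 − 1 = 18.
φ(43) = 43 − 1 = 42.
Multiply: 6 · 12 · 18 · 42 = 54432.

54432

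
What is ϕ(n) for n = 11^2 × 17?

1760

φ(11^2) = 11^2 − 11^1 = 121 − 11 = 110.
φ(17) = 17 − 1 = 16.
φ(2057) = 110 × 16 = 1760.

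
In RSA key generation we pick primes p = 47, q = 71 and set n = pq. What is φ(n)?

3220

φ(pq) = (p−1)(q−1) = 46 · 70 = 3220.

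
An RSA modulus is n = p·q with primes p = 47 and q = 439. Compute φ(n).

φ(47) = 47 − 1 = 46.
φ(439) = 439 − 1 = 438.
φ(20633) = 46 × 438 = 20148.

20148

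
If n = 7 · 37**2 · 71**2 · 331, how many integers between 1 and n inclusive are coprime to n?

13107679200

φ(15989915893) = 15989915893 · (1 − 1/7) · (1 − 1/37) · (1 − 1/71) · (1 − 1/331)
       = 15989915893 · 4989600/6086759 = 13107679200.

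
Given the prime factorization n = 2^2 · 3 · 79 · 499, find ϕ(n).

φ(473052) = 473052 · (1 − 1/2) · (1 − 1/3) · (1 − 1/79) · (1 − 1/499)
       = 473052 · 77688/236526 = 155376.

155376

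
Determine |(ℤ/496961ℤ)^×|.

422400

496961 = 17 × 23 × 31 × 41.
φ(496961) = 496961 · (1 − 1/17) · (1 − 1/23) · (1 − 1/31) · (1 − 1/41)
       = 496961 · 422400/496961 = 422400.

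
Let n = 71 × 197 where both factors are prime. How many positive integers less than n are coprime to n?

13720

For distinct primes, φ(pq) = (p−1)(q−1) = 70 × 196 = 13720.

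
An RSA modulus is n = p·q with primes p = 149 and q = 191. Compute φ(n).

φ(28459) = 28459 · (1 − 1/149) · (1 − 1/191)
       = 28459 · 28120/28459 = 28120.

28120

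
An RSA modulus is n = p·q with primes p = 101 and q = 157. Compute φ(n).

φ(15857) = 15857 · (1 − 1/101) · (1 − 1/157)
       = 15857 · 15600/15857 = 15600.

15600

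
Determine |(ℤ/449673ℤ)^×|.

232848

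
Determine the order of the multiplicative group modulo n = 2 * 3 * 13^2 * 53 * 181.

φ(9727302) = 9727302 · (1 − 1/2) · (1 − 1/3) · (1 − 1/13) · (1 − 1/53) · (1 − 1/181)
       = 9727302 · 224640/748254 = 2920320.

2920320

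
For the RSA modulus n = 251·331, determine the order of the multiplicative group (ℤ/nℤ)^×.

82500

φ(251) = 251 − 1 = 250.
φ(331) = 331 − 1 = 330.
φ(83081) = 250 × 330 = 82500.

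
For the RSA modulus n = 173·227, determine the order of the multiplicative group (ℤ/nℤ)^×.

38872

φ(pq) = (p−1)(q−1) = 172 · 226 = 38872.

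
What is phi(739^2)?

φ(739^2) = 739^2 − 739^1 = 546121 − 739 = 545382.

545382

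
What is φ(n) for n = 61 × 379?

22680

φ(23119) = 23119 · (1 − 1/61) · (1 − 1/379)
       = 23119 · 22680/23119 = 22680.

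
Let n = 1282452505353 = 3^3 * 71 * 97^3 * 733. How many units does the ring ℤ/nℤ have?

833098452480

φ(3^3) = 3^2·(3−1) = 9·2 = 18.
φ(71) = 71 − 1 = 70.
φ(97^3) = 97^3 − 97^2 = 912673 − 9409 = 903264.
φ(733) = 733 − 1 = 732.
φ(1282452505353) = 18 × 70 × 903264 × 732 = 833098452480.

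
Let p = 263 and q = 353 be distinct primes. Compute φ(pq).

92224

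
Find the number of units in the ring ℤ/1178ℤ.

540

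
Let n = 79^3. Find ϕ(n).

φ(493039) = 493039 · (1 − 1/79)
       = 493039 · 78/79 = 486798.

486798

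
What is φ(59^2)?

3422

φ(59^2) = 59^1·(59−1) = 59·58 = 3422.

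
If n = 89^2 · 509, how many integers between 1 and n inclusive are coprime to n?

3978656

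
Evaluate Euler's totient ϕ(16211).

14112

16211 = 13 * 29 * 43.
φ(16211) = 16211 · (1 − 1/13) · (1 − 1/29) · (1 − 1/43)
       = 16211 · 14112/16211 = 14112.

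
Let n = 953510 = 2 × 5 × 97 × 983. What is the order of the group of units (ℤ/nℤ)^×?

377088

φ(2) = 2 − 1 = 1.
φ(5) = 5 − 1 = 4.
φ(97) = 97 − 1 = 96.
φ(983) = 983 − 1 = 982.
Multiply: 1 · 4 · 96 · 982 = 377088.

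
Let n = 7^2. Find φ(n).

42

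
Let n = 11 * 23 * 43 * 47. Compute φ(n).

425040

φ(511313) = 511313 · (1 − 1/11) · (1 − 1/23) · (1 − 1/43) · (1 − 1/47)
       = 511313 · 425040/511313 = 425040.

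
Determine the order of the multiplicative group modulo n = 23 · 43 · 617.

φ(23) = 23 − 1 = 22.
φ(43) = 43 − 1 = 42.
φ(617) = 617 − 1 = 616.
Multiply: 22 · 42 · 616 = 569184.

569184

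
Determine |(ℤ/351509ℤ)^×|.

351509 = 17 · 23 · 29 · 31.
φ(17) = 17 − 1 = 16.
φ(23) = 23 − 1 = 22.
φ(29) = 29 − 1 = 28.
φ(31) = 31 − 1 = 30.
Since φ is multiplicative, φ(351509) = 16 · 22 · 28 · 30 = 295680.

295680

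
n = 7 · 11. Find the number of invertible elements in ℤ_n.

φ(77) = 77 · (1 − 1/7) · (1 − 1/11)
       = 77 · 60/77 = 60.

60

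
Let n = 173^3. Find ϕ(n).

5147788

φ(173^3) = 173^2·(173−1) = 29929·172 = 5147788.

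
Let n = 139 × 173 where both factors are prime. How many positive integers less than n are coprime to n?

23736

φ(pq) = (p−1)(q−1) = 138 · 172 = 23736.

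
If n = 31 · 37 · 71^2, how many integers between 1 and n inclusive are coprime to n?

5367600

φ(5782027) = 5782027 · (1 − 1/31) · (1 − 1/37) · (1 − 1/71)
       = 5782027 · 75600/81437 = 5367600.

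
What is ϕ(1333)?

1260

Prime factorization: 1333 = 31 × 43.
φ(1333) = 1333 · (1 − 1/31) · (1 − 1/43)
       = 1333 · 1260/1333 = 1260.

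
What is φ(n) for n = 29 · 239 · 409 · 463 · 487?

610482749184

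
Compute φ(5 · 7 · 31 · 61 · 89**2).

338342400

φ(524251385) = 524251385 · (1 − 1/5) · (1 − 1/7) · (1 − 1/31) · (1 − 1/61) · (1 − 1/89)
       = 524251385 · 3801600/5890465 = 338342400.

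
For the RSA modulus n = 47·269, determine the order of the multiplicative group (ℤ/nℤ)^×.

12328

φ(12643) = 12643 · (1 − 1/47) · (1 − 1/269)
       = 12643 · 12328/12643 = 12328.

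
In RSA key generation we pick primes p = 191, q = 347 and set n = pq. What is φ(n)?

For distinct primes, φ(pq) = (p−1)(q−1) = 190 × 346 = 65740.

65740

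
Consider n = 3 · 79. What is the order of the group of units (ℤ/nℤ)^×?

φ(237) = 237 · (1 − 1/3) · (1 − 1/79)
       = 237 · 156/237 = 156.

156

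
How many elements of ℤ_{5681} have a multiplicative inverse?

First factor: 5681 = 13 * 19 * 23.
φ(5681) = 5681 · (1 − 1/13) · (1 − 1/19) · (1 − 1/23)
       = 5681 · 4752/5681 = 4752.

4752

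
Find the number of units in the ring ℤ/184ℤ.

Prime factorization: 184 = 2**3 * 23.
φ(184) = 184 · (1 − 1/2) · (1 − 1/23)
       = 184 · 22/46 = 88.

88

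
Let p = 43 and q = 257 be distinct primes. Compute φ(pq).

φ(n) = (p − 1)(q − 1) = (43−1)(257−1) = 42·256 = 10752.

10752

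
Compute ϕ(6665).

5040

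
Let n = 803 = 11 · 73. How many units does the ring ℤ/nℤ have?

φ(11) = 11 − 1 = 10.
φ(73) = 73 − 1 = 72.
Multiply: 10 · 72 = 720.

720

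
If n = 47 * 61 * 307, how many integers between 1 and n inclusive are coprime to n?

φ(880169) = 880169 · (1 − 1/47) · (1 − 1/61) · (1 − 1/307)
       = 880169 · 844560/880169 = 844560.

844560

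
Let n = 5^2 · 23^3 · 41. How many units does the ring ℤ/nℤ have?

9310400

φ(12471175) = 12471175 · (1 − 1/5) · (1 − 1/23) · (1 − 1/41)
       = 12471175 · 3520/4715 = 9310400.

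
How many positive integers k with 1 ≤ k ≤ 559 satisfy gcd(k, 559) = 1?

First factor: 559 = 13 · 43.
φ(13) = 13 − 1 = 12.
φ(43) = 43 − 1 = 42.
Since φ is multiplicative, φ(559) = 12 · 42 = 504.

504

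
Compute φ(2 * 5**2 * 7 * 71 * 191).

φ(4746350) = 4746350 · (1 − 1/2) · (1 − 1/5) · (1 − 1/7) · (1 − 1/71) · (1 − 1/191)
       = 4746350 · 319200/949270 = 1596000.

1596000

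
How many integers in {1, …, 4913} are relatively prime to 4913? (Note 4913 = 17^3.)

φ(4913) = 4913 · (1 − 1/17)
       = 4913 · 16/17 = 4624.

4624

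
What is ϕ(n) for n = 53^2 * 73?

φ(53^2) = 53^2 − 53^1 = 2809 − 53 = 2756.
φ(73) = 73 − 1 = 72.
Since φ is multiplicative, φ(205057) = 2756 · 72 = 198432.

198432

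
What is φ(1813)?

Prime factorization: 1813 = 7^2 · 37.
φ(7^2) = 7^1·(7−1) = 7·6 = 42.
φ(37) = 37 − 1 = 36.
Multiply: 42 · 36 = 1512.

1512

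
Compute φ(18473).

14112

Factor 18473: 18473 = 7**2 * 13 * 29.
φ(18473) = 18473 · (1 − 1/7) · (1 − 1/13) · (1 − 1/29)
       = 18473 · 2016/2639 = 14112.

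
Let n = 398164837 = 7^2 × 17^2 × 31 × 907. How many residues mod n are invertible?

φ(398164837) = 398164837 · (1 − 1/7) · (1 − 1/17) · (1 − 1/31) · (1 − 1/907)
       = 398164837 · 2609280/3345923 = 310504320.

310504320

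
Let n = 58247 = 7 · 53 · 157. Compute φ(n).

φ(7) = 7 − 1 = 6.
φ(53) = 53 − 1 = 52.
φ(157) = 157 − 1 = 156.
Multiply: 6 · 52 · 156 = 48672.

48672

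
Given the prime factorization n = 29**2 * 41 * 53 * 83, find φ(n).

138494720

φ(29^2) = 29^2 − 29^1 = 841 − 29 = 812.
φ(41) = 41 − 1 = 40.
φ(53) = 53 − 1 = 52.
φ(83) = 83 − 1 = 82.
Since φ is multiplicative, φ(151681919) = 812 · 40 · 52 · 82 = 138494720.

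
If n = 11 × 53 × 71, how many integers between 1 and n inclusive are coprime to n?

36400

φ(41393) = 41393 · (1 − 1/11) · (1 − 1/53) · (1 − 1/71)
       = 41393 · 36400/41393 = 36400.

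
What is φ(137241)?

Factor 137241: 137241 = 3^3 * 13 * 17 * 23.
φ(137241) = 137241 · (1 − 1/3) · (1 − 1/13) · (1 − 1/17) · (1 − 1/23)
       = 137241 · 8448/15249 = 76032.

76032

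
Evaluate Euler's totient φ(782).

352

Factor 782: 782 = 2 · 17 · 23.
φ(782) = 782 · (1 − 1/2) · (1 − 1/17) · (1 − 1/23)
       = 782 · 352/782 = 352.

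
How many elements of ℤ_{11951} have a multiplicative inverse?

Prime factorization: 11951 = 17 · 19 · 37.
φ(11951) = 11951 · (1 − 1/17) · (1 − 1/19) · (1 − 1/37)
       = 11951 · 10368/11951 = 10368.

10368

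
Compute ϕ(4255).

3168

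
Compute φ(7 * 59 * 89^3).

242572704

φ(291152197) = 291152197 · (1 − 1/7) · (1 − 1/59) · (1 − 1/89)
       = 291152197 · 30624/36757 = 242572704.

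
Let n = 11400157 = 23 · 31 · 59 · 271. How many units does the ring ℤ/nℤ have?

φ(23) = 23 − 1 = 22.
φ(31) = 31 − 1 = 30.
φ(59) = 59 − 1 = 58.
φ(271) = 271 − 1 = 270.
Multiply: 22 · 30 · 58 · 270 = 10335600.

10335600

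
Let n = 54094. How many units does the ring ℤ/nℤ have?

54094 = 2 × 17 × 37 × 43.
φ(54094) = 54094 · (1 − 1/2) · (1 − 1/17) · (1 − 1/37) · (1 − 1/43)
       = 54094 · 24192/54094 = 24192.

24192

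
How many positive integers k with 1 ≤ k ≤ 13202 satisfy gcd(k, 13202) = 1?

13202 = 2 * 7 * 23 * 41.
φ(13202) = 13202 · (1 − 1/2) · (1 − 1/7) · (1 − 1/23) · (1 − 1/41)
       = 13202 · 5280/13202 = 5280.

5280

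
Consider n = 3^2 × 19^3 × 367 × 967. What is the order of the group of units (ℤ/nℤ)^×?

13784441328

φ(3^2) = 3^1·(3−1) = 3·2 = 6.
φ(19^3) = 19^2·(19−1) = 361·18 = 6498.
φ(367) = 367 − 1 = 366.
φ(967) = 967 − 1 = 966.
φ(21907652859) = 6 × 6498 × 366 × 966 = 13784441328.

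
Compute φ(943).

Factor 943: 943 = 23 * 41.
φ(23) = 23 − 1 = 22.
φ(41) = 41 − 1 = 40.
φ(943) = 22 × 40 = 880.

880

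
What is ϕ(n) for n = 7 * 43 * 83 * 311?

φ(7) = 7 − 1 = 6.
φ(43) = 43 − 1 = 42.
φ(83) = 83 − 1 = 82.
φ(311) = 311 − 1 = 310.
Since φ is multiplicative, φ(7769713) = 6 · 42 · 82 · 310 = 6405840.

6405840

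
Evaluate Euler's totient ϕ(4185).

2160

Factor 4185: 4185 = 3**3 × 5 × 31.
φ(3^3) = 3^2·(3−1) = 9·2 = 18.
φ(5) = 5 − 1 = 4.
φ(31) = 31 − 1 = 30.
Multiply: 18 · 4 · 30 = 2160.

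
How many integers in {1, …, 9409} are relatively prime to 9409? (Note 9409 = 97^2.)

9312

φ(9409) = 9409 · (1 − 1/97)
       = 9409 · 96/97 = 9312.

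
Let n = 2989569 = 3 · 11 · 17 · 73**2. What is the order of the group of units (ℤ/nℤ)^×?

φ(2989569) = 2989569 · (1 − 1/3) · (1 − 1/11) · (1 − 1/17) · (1 − 1/73)
       = 2989569 · 23040/40953 = 1681920.

1681920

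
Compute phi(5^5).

φ(5^5) = 5^4·(5−1) = 625·4 = 2500.

2500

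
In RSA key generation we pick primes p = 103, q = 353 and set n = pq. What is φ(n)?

φ(pq) = (p−1)(q−1) = 102 · 352 = 35904.

35904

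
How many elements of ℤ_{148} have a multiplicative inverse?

Factor 148: 148 = 2**2 · 37.
φ(2^2) = 2^1·(2−1) = 2·1 = 2.
φ(37) = 37 − 1 = 36.
φ(148) = 2 × 36 = 72.

72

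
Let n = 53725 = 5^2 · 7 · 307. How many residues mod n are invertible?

36720

φ(53725) = 53725 · (1 − 1/5) · (1 − 1/7) · (1 − 1/307)
       = 53725 · 7344/10745 = 36720.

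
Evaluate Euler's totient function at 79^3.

φ(493039) = 493039 · (1 − 1/79)
       = 493039 · 78/79 = 486798.

486798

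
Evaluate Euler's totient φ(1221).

720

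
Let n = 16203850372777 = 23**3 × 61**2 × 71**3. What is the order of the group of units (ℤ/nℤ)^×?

φ(23^3) = 23^2·(23−1) = 529·22 = 11638.
φ(61^2) = 61^1·(61−1) = 61·60 = 3660.
φ(71^3) = 71^3 − 71^2 = 357911 − 5041 = 352870.
Since φ is multiplicative, φ(16203850372777) = 11638 · 3660 · 352870 = 15030525879600.

15030525879600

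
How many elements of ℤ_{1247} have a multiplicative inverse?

Prime factorization: 1247 = 29 · 43.
φ(1247) = 1247 · (1 − 1/29) · (1 − 1/43)
       = 1247 · 1176/1247 = 1176.

1176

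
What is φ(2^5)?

φ(32) = 32 · (1 − 1/2)
       = 32 · 1/2 = 16.

16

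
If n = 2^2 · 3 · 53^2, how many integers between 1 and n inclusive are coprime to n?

φ(33708) = 33708 · (1 − 1/2) · (1 − 1/3) · (1 − 1/53)
       = 33708 · 104/318 = 11024.

11024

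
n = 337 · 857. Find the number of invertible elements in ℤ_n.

287616

φ(288809) = 288809 · (1 − 1/337) · (1 − 1/857)
       = 288809 · 287616/288809 = 287616.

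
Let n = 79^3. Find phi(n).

486798

φ(79^3) = 79^2·(79−1) = 6241·78 = 486798.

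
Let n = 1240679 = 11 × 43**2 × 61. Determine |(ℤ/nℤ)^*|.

1083600

φ(11) = 11 − 1 = 10.
φ(43^2) = 43^1·(43−1) = 43·42 = 1806.
φ(61) = 61 − 1 = 60.
Multiply: 10 · 1806 · 60 = 1083600.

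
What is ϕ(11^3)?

φ(11^3) = 11^3 − 11^2 = 1331 − 121 = 1210.

1210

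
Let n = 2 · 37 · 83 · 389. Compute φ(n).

1145376

φ(2389238) = 2389238 · (1 − 1/2) · (1 − 1/37) · (1 − 1/83) · (1 − 1/389)
       = 2389238 · 1145376/2389238 = 1145376.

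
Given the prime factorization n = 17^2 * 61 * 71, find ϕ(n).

1142400

φ(17^2) = 17^2 − 17^1 = 289 − 17 = 272.
φ(61) = 61 − 1 = 60.
φ(71) = 71 − 1 = 70.
Since φ is multiplicative, φ(1251659) = 272 · 60 · 70 = 1142400.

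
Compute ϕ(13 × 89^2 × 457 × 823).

φ(38729278003) = 38729278003 · (1 − 1/13) · (1 − 1/89) · (1 − 1/457) · (1 − 1/823)
       = 38729278003 · 395822592/435160427 = 35228210688.

35228210688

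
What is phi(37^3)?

49284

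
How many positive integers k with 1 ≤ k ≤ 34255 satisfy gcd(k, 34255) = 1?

Factor 34255: 34255 = 5 × 13 × 17 × 31.
φ(34255) = 34255 · (1 − 1/5) · (1 − 1/13) · (1 − 1/17) · (1 − 1/31)
       = 34255 · 23040/34255 = 23040.

23040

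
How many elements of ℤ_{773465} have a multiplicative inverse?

470400

773465 = 5 · 7^3 · 11 · 41.
φ(5) = 5 − 1 = 4.
φ(7^3) = 7^3 − 7^2 = 343 − 49 = 294.
φ(11) = 11 − 1 = 10.
φ(41) = 41 − 1 = 40.
Multiply: 4 · 294 · 10 · 40 = 470400.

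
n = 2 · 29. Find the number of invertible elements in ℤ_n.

28

φ(58) = 58 · (1 − 1/2) · (1 − 1/29)
       = 58 · 28/58 = 28.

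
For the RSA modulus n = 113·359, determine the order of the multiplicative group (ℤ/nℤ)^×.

For distinct primes, φ(pq) = (p−1)(q−1) = 112 × 358 = 40096.

40096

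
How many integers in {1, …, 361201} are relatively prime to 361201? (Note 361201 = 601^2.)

φ(601^2) = 601^1·(601−1) = 601·600 = 360600.

360600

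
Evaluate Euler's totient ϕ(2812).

1296

First factor: 2812 = 2^2 · 19 · 37.
φ(2^2) = 2^1·(2−1) = 2·1 = 2.
φ(19) = 19 − 1 = 18.
φ(37) = 37 − 1 = 36.
Since φ is multiplicative, φ(2812) = 2 · 18 · 36 = 1296.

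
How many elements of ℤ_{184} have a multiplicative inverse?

Factor 184: 184 = 2^3 · 23.
φ(184) = 184 · (1 − 1/2) · (1 − 1/23)
       = 184 · 22/46 = 88.

88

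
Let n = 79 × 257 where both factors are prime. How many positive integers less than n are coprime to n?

φ(79) = 79 − 1 = 78.
φ(257) = 257 − 1 = 256.
Multiply: 78 · 256 = 19968.

19968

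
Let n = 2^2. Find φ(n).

φ(2^2) = 2^2 − 2^1 = 4 − 2 = 2.

2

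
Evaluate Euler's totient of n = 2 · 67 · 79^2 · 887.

φ(741792778) = 741792778 · (1 − 1/2) · (1 − 1/67) · (1 − 1/79) · (1 − 1/887)
       = 741792778 · 4561128/9389782 = 360329112.

360329112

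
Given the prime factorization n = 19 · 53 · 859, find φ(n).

803088

φ(19) = 19 − 1 = 18.
φ(53) = 53 − 1 = 52.
φ(859) = 859 − 1 = 858.
φ(865013) = 18 × 52 × 858 = 803088.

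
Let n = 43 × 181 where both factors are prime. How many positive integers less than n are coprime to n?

7560

φ(n) = (p − 1)(q − 1) = (43−1)(181−1) = 42·180 = 7560.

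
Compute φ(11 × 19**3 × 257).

16634880

φ(11) = 11 − 1 = 10.
φ(19^3) = 19^3 − 19^2 = 6859 − 361 = 6498.
φ(257) = 257 − 1 = 256.
φ(19390393) = 10 × 6498 × 256 = 16634880.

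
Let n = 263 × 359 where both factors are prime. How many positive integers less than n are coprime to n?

φ(94417) = 94417 · (1 − 1/263) · (1 − 1/359)
       = 94417 · 93796/94417 = 93796.

93796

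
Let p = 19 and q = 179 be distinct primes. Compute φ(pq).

3204

φ(n) = (p − 1)(q − 1) = (19−1)(179−1) = 18·178 = 3204.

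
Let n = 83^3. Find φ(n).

φ(571787) = 571787 · (1 − 1/83)
       = 571787 · 82/83 = 564898.

564898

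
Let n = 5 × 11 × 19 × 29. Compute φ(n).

φ(30305) = 30305 · (1 − 1/5) · (1 − 1/11) · (1 − 1/19) · (1 − 1/29)
       = 30305 · 20160/30305 = 20160.

20160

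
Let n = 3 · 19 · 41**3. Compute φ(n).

2420640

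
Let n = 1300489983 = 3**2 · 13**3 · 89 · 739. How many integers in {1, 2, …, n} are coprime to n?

φ(3^2) = 3^1·(3−1) = 3·2 = 6.
φ(13^3) = 13^2·(13−1) = 169·12 = 2028.
φ(89) = 89 − 1 = 88.
φ(739) = 739 − 1 = 738.
Multiply: 6 · 2028 · 88 · 738 = 790238592.

790238592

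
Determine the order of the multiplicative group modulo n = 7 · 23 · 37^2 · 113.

φ(24906217) = 24906217 · (1 − 1/7) · (1 − 1/23) · (1 − 1/37) · (1 − 1/113)
       = 24906217 · 532224/673141 = 19692288.

19692288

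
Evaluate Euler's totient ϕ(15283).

13440

First factor: 15283 = 17 · 29 · 31.
φ(17) = 17 − 1 = 16.
φ(29) = 29 − 1 = 28.
φ(31) = 31 − 1 = 30.
Multiply: 16 · 28 · 30 = 13440.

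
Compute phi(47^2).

2162

φ(2209) = 2209 · (1 − 1/47)
       = 2209 · 46/47 = 2162.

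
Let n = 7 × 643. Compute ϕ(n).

3852

φ(7) = 7 − 1 = 6.
φ(643) = 643 − 1 = 642.
φ(4501) = 6 × 642 = 3852.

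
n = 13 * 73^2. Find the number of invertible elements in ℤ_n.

63072

φ(69277) = 69277 · (1 − 1/13) · (1 − 1/73)
       = 69277 · 864/949 = 63072.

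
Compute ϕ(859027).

713856

First factor: 859027 = 13^3 × 17 × 23.
φ(859027) = 859027 · (1 − 1/13) · (1 − 1/17) · (1 − 1/23)
       = 859027 · 4224/5083 = 713856.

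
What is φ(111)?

72

Prime factorization: 111 = 3 · 37.
φ(3) = 3 − 1 = 2.
φ(37) = 37 − 1 = 36.
φ(111) = 2 × 36 = 72.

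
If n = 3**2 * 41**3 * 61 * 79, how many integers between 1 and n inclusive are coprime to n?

φ(2989172691) = 2989172691 · (1 − 1/3) · (1 − 1/41) · (1 − 1/61) · (1 − 1/79)
       = 2989172691 · 374400/592737 = 1888099200.

1888099200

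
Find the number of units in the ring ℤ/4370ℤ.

1584

Prime factorization: 4370 = 2 * 5 * 19 * 23.
φ(2) = 2 − 1 = 1.
φ(5) = 5 − 1 = 4.
φ(19) = 19 − 1 = 18.
φ(23) = 23 − 1 = 22.
Multiply: 1 · 4 · 18 · 22 = 1584.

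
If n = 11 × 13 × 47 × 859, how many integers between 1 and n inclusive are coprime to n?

φ(5773339) = 5773339 · (1 − 1/11) · (1 − 1/13) · (1 − 1/47) · (1 − 1/859)
       = 5773339 · 4736160/5773339 = 4736160.

4736160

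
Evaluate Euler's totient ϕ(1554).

432

Prime factorization: 1554 = 2 · 3 · 7 · 37.
φ(1554) = 1554 · (1 − 1/2) · (1 − 1/3) · (1 − 1/7) · (1 − 1/37)
       = 1554 · 432/1554 = 432.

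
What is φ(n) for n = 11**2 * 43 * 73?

φ(379819) = 379819 · (1 − 1/11) · (1 − 1/43) · (1 − 1/73)
       = 379819 · 30240/34529 = 332640.

332640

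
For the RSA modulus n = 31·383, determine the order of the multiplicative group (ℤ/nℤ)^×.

11460

φ(11873) = 11873 · (1 − 1/31) · (1 − 1/383)
       = 11873 · 11460/11873 = 11460.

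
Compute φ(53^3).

φ(53^3) = 53^3 − 53^2 = 148877 − 2809 = 146068.

146068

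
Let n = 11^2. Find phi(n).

110

φ(11^2) = 11^1·(11−1) = 11·10 = 110.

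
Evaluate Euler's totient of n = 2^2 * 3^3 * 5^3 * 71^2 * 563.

10055304000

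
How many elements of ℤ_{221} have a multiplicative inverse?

Factor 221: 221 = 13 · 17.
φ(221) = 221 · (1 − 1/13) · (1 − 1/17)
       = 221 · 192/221 = 192.

192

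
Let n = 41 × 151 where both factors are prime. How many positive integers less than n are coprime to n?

φ(pq) = (p−1)(q−1) = 40 · 150 = 6000.

6000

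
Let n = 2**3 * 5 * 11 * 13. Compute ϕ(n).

φ(5720) = 5720 · (1 − 1/2) · (1 − 1/5) · (1 − 1/11) · (1 − 1/13)
       = 5720 · 480/1430 = 1920.

1920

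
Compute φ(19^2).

342

φ(361) = 361 · (1 − 1/19)
       = 361 · 18/19 = 342.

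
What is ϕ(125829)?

72000

125829 = 3^2 * 11 * 31 * 41.
φ(125829) = 125829 · (1 − 1/3) · (1 − 1/11) · (1 − 1/31) · (1 − 1/41)
       = 125829 · 24000/41943 = 72000.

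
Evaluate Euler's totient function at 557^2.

309692

φ(557^2) = 557^2 − 557^1 = 310249 − 557 = 309692.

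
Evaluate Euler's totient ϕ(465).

240

Factor 465: 465 = 3 · 5 · 31.
φ(465) = 465 · (1 − 1/3) · (1 − 1/5) · (1 − 1/31)
       = 465 · 240/465 = 240.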